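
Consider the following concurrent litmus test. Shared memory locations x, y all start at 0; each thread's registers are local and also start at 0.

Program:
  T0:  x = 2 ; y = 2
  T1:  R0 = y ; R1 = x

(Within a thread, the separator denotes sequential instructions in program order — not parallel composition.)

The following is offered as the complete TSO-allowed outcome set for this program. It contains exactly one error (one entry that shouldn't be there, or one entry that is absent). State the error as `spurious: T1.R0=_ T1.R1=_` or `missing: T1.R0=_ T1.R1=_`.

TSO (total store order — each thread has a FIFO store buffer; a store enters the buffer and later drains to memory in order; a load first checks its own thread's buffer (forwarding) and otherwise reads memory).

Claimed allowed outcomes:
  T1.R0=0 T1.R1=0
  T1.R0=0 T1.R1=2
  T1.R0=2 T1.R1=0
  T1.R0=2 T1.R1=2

spurious: T1.R0=2 T1.R1=0

outcome vector order: (T1.R0,T1.R1)
[TSO] allowed = {0/0, 0/2, 2/2}
claimed∖TSO = {2/0}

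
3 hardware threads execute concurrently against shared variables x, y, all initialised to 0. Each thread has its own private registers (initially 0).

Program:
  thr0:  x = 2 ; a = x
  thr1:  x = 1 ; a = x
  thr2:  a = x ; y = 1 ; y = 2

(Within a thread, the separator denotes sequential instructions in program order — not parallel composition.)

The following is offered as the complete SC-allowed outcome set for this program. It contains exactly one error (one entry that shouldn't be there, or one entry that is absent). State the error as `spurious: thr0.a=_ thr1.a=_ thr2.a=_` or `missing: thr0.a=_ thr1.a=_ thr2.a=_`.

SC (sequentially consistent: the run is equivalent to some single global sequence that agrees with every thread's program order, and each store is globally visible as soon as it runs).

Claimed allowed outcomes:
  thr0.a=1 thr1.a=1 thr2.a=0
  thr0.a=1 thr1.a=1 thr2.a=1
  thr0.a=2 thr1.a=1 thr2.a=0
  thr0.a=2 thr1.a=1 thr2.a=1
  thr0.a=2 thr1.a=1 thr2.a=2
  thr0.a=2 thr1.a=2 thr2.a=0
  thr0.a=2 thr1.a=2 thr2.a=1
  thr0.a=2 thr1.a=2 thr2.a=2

missing: thr0.a=1 thr1.a=1 thr2.a=2

outcome vector order: (thr0.a,thr1.a,thr2.a)
SC: 9 outcomes — {110 111 112 210 211 212 220 221 222}
SC∖claimed = {112}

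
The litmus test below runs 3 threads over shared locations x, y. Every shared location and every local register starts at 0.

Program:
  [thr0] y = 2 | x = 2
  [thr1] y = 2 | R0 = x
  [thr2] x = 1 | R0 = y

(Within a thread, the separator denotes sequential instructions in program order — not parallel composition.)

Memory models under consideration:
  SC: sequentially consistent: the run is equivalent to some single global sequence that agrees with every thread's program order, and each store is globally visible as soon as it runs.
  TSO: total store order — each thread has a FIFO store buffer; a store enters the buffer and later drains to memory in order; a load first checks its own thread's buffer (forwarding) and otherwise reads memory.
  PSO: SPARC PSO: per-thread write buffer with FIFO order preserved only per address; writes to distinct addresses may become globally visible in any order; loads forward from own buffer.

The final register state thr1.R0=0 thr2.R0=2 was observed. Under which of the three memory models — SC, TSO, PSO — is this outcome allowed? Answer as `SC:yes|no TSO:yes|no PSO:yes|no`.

SC:yes TSO:yes PSO:yes

outcome vector order: (thr1.R0,thr2.R0)
SC: 5 outcomes — {<0 2>; <1 0>; <1 2>; <2 0>; <2 2>}
TSO: 6 outcomes — {<0 0>; <0 2>; <1 0>; <1 2>; <2 0>; <2 2>}
PSO: 6 outcomes — {<0 0>; <0 2>; <1 0>; <1 2>; <2 0>; <2 2>}
target <0 2> ∈ {SC,TSO,PSO}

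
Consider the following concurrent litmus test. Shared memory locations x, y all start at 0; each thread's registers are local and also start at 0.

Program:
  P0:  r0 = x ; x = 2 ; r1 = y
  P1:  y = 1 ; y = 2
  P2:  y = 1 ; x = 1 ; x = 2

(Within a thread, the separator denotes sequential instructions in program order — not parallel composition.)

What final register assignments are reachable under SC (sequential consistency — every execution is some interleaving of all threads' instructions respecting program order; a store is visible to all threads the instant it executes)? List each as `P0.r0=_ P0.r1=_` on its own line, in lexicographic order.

outcome vector order: (P0.r0,P0.r1)
|SC outcomes| = 7

P0.r0=0 P0.r1=0
P0.r0=0 P0.r1=1
P0.r0=0 P0.r1=2
P0.r0=1 P0.r1=1
P0.r0=1 P0.r1=2
P0.r0=2 P0.r1=1
P0.r0=2 P0.r1=2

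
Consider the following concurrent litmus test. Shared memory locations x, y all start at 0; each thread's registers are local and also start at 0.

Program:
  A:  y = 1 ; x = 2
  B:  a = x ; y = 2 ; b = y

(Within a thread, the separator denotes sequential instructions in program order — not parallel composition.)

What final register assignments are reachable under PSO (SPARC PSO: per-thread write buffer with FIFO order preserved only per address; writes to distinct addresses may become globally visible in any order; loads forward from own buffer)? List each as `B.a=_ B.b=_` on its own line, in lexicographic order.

B.a=0 B.b=1
B.a=0 B.b=2
B.a=2 B.b=1
B.a=2 B.b=2

outcome vector order: (B.a,B.b)
|PSO outcomes| = 4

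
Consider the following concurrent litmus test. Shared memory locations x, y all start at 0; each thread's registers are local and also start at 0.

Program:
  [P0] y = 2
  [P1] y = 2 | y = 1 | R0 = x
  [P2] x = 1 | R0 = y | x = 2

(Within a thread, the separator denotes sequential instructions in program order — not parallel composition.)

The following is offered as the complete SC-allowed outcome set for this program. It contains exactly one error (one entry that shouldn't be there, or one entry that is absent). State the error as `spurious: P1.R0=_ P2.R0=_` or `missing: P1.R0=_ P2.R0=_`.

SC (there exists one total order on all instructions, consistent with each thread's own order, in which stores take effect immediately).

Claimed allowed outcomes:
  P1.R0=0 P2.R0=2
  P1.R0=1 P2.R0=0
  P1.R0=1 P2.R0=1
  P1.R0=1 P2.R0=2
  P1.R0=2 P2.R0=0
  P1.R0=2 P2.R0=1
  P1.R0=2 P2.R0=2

missing: P1.R0=0 P2.R0=1

outcome vector order: (P1.R0,P2.R0)
under SC → <0 1>, <0 2>, <1 0>, <1 1>, <1 2>, <2 0>, <2 1>, <2 2>
SC∖claimed = {<0 1>}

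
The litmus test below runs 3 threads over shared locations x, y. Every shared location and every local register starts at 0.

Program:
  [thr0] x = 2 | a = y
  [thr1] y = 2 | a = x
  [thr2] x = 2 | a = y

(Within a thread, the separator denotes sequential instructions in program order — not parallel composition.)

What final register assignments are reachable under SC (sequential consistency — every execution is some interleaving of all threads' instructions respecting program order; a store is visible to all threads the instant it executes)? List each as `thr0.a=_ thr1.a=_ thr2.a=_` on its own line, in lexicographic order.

outcome vector order: (thr0.a,thr1.a,thr2.a)
|SC outcomes| = 5

thr0.a=0 thr1.a=2 thr2.a=0
thr0.a=0 thr1.a=2 thr2.a=2
thr0.a=2 thr1.a=0 thr2.a=2
thr0.a=2 thr1.a=2 thr2.a=0
thr0.a=2 thr1.a=2 thr2.a=2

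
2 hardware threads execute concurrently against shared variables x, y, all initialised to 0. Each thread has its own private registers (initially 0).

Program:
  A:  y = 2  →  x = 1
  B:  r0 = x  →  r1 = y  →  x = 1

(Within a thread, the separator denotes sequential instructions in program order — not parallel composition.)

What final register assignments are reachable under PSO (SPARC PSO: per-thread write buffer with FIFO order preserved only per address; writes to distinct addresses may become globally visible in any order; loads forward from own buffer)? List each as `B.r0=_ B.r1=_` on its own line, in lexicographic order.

B.r0=0 B.r1=0
B.r0=0 B.r1=2
B.r0=1 B.r1=0
B.r0=1 B.r1=2

outcome vector order: (B.r0,B.r1)
|PSO outcomes| = 4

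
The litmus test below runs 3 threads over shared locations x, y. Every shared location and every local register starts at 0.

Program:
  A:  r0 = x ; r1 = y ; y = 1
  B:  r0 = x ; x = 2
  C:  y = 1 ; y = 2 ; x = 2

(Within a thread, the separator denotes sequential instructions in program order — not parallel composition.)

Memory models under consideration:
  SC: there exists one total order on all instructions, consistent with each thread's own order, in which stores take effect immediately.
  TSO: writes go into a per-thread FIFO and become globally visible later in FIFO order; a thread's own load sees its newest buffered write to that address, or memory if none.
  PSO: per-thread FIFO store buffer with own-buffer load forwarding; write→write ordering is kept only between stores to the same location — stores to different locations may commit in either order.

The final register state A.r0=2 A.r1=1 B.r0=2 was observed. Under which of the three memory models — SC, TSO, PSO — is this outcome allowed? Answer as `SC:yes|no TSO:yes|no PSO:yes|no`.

outcome vector order: (A.r0,A.r1,B.r0)
SC (10): 0/0/0; 0/0/2; 0/1/0; 0/1/2; 0/2/0; 0/2/2; 2/0/0; 2/1/0; 2/2/0; 2/2/2
TSO (10): 0/0/0; 0/0/2; 0/1/0; 0/1/2; 0/2/0; 0/2/2; 2/0/0; 2/1/0; 2/2/0; 2/2/2
PSO (12): 0/0/0; 0/0/2; 0/1/0; 0/1/2; 0/2/0; 0/2/2; 2/0/0; 2/0/2; 2/1/0; 2/1/2; 2/2/0; 2/2/2
target 2/1/2 ∈ {PSO}

SC:no TSO:no PSO:yes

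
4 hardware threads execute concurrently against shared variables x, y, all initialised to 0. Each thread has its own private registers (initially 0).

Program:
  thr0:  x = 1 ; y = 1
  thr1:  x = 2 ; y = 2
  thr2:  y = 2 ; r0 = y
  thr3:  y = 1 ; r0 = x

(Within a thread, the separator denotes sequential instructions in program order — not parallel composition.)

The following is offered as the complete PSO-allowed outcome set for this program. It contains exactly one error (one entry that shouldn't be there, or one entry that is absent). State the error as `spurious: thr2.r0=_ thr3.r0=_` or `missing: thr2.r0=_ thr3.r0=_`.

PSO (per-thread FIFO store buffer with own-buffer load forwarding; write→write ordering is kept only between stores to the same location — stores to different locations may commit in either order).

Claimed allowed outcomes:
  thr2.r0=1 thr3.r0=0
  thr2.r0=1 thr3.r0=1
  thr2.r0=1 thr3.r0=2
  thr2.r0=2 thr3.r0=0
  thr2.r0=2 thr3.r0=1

missing: thr2.r0=2 thr3.r0=2

outcome vector order: (thr2.r0,thr3.r0)
PSO (6): (1,0), (1,1), (1,2), (2,0), (2,1), (2,2)
PSO∖claimed = {(2,2)}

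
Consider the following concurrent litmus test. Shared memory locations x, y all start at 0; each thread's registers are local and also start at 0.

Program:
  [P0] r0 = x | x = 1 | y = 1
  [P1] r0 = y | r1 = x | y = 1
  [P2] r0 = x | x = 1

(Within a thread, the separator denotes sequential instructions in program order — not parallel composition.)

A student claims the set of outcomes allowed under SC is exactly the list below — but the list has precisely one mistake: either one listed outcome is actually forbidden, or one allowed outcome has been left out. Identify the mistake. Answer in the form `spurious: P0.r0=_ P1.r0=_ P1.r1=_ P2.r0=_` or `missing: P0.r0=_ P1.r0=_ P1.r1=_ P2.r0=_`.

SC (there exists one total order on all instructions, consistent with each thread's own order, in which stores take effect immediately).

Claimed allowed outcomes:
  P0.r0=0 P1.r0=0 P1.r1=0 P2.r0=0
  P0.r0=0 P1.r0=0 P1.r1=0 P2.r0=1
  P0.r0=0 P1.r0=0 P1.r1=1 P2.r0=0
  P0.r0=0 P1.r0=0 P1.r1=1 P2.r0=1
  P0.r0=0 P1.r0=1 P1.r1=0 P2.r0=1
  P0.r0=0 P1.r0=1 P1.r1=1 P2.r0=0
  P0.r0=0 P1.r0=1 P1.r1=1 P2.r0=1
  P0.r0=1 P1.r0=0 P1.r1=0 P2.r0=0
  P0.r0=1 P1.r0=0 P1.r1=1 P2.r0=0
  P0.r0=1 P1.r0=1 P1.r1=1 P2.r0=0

spurious: P0.r0=0 P1.r0=1 P1.r1=0 P2.r0=1

outcome vector order: (P0.r0,P1.r0,P1.r1,P2.r0)
SC (9): <0 0 0 0>; <0 0 0 1>; <0 0 1 0>; <0 0 1 1>; <0 1 1 0>; <0 1 1 1>; <1 0 0 0>; <1 0 1 0>; <1 1 1 0>
claimed∖SC = {<0 1 0 1>}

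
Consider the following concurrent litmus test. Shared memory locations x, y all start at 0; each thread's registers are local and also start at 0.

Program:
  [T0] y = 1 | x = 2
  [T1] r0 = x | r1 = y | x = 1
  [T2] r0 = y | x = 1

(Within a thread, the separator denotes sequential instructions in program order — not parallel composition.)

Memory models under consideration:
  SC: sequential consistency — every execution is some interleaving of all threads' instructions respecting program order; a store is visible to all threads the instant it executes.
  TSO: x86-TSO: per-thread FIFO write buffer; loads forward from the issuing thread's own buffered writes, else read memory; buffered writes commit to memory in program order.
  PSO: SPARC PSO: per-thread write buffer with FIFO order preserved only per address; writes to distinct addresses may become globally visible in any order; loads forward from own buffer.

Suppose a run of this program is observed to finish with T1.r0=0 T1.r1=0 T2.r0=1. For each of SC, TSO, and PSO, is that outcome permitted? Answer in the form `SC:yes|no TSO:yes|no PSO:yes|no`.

SC:yes TSO:yes PSO:yes

outcome vector order: (T1.r0,T1.r1,T2.r0)
SC: 9 outcomes — {000; 001; 010; 011; 100; 110; 111; 210; 211}
TSO: 9 outcomes — {000; 001; 010; 011; 100; 110; 111; 210; 211}
PSO: 11 outcomes — {000; 001; 010; 011; 100; 110; 111; 200; 201; 210; 211}
target 001 ∈ {SC,TSO,PSO}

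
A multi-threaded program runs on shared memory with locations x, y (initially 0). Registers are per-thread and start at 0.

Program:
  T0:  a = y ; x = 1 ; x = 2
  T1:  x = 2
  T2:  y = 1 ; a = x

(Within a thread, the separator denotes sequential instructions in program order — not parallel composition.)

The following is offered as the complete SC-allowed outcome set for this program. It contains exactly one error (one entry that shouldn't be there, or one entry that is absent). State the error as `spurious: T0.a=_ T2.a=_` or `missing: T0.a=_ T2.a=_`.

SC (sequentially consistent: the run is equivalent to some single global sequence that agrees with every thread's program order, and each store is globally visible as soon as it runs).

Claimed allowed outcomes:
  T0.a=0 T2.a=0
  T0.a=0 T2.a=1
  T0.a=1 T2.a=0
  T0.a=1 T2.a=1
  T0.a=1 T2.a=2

outcome vector order: (T0.a,T2.a)
under SC → <0 0> <0 1> <0 2> <1 0> <1 1> <1 2>
SC∖claimed = {<0 2>}

missing: T0.a=0 T2.a=2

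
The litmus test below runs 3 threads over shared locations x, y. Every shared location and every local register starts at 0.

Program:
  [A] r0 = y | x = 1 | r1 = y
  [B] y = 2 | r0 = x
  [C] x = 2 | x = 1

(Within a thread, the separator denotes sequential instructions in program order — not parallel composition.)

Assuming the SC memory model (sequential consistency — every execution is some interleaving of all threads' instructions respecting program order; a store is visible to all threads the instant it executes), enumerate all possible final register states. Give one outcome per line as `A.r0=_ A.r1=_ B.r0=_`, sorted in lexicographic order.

outcome vector order: (A.r0,A.r1,B.r0)
|SC outcomes| = 8

A.r0=0 A.r1=0 B.r0=1
A.r0=0 A.r1=0 B.r0=2
A.r0=0 A.r1=2 B.r0=0
A.r0=0 A.r1=2 B.r0=1
A.r0=0 A.r1=2 B.r0=2
A.r0=2 A.r1=2 B.r0=0
A.r0=2 A.r1=2 B.r0=1
A.r0=2 A.r1=2 B.r0=2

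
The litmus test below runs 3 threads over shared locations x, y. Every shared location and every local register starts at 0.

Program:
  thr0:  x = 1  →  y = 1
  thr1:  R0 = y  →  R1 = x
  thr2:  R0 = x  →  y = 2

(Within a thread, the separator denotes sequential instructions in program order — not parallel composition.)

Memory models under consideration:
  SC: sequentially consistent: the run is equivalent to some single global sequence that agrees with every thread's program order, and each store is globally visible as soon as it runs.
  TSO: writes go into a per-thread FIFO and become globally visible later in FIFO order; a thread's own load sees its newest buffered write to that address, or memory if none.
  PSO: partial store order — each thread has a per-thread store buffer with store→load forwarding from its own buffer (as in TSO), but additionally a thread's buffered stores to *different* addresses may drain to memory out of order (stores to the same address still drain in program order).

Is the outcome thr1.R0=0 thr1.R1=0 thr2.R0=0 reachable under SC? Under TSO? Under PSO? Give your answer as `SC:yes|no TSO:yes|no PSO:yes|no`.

SC:yes TSO:yes PSO:yes

outcome vector order: (thr1.R0,thr1.R1,thr2.R0)
under SC → <0 0 0>; <0 0 1>; <0 1 0>; <0 1 1>; <1 1 0>; <1 1 1>; <2 0 0>; <2 1 0>; <2 1 1>
under TSO → <0 0 0>; <0 0 1>; <0 1 0>; <0 1 1>; <1 1 0>; <1 1 1>; <2 0 0>; <2 1 0>; <2 1 1>
under PSO → <0 0 0>; <0 0 1>; <0 1 0>; <0 1 1>; <1 0 0>; <1 0 1>; <1 1 0>; <1 1 1>; <2 0 0>; <2 1 0>; <2 1 1>
target <0 0 0> ∈ {SC,TSO,PSO}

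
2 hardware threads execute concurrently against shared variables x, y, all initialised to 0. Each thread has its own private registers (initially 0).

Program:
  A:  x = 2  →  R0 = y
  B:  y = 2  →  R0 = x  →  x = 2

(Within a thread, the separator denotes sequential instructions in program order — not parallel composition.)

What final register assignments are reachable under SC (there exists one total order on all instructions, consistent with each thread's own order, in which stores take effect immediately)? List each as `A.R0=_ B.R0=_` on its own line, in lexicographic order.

outcome vector order: (A.R0,B.R0)
|SC outcomes| = 3

A.R0=0 B.R0=2
A.R0=2 B.R0=0
A.R0=2 B.R0=2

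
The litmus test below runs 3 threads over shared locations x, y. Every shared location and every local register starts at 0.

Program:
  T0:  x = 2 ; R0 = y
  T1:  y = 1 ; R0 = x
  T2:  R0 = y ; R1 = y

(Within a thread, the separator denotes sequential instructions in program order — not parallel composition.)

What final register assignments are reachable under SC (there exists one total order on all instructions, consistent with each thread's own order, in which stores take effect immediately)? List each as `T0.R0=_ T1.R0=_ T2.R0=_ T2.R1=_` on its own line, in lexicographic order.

outcome vector order: (T0.R0,T1.R0,T2.R0,T2.R1)
|SC outcomes| = 9

T0.R0=0 T1.R0=2 T2.R0=0 T2.R1=0
T0.R0=0 T1.R0=2 T2.R0=0 T2.R1=1
T0.R0=0 T1.R0=2 T2.R0=1 T2.R1=1
T0.R0=1 T1.R0=0 T2.R0=0 T2.R1=0
T0.R0=1 T1.R0=0 T2.R0=0 T2.R1=1
T0.R0=1 T1.R0=0 T2.R0=1 T2.R1=1
T0.R0=1 T1.R0=2 T2.R0=0 T2.R1=0
T0.R0=1 T1.R0=2 T2.R0=0 T2.R1=1
T0.R0=1 T1.R0=2 T2.R0=1 T2.R1=1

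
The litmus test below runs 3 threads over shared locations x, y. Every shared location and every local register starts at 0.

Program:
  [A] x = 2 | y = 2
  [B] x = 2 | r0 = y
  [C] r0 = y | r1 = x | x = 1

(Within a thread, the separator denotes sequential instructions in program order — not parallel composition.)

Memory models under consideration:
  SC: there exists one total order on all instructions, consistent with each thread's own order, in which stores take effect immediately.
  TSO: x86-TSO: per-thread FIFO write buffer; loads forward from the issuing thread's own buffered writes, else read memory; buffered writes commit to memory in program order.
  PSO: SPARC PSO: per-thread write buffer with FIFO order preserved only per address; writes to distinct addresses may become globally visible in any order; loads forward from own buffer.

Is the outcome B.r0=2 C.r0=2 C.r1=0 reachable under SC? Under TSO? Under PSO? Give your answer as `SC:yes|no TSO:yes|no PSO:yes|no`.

outcome vector order: (B.r0,C.r0,C.r1)
under SC → (0,0,0); (0,0,2); (0,2,2); (2,0,0); (2,0,2); (2,2,2)
under TSO → (0,0,0); (0,0,2); (0,2,2); (2,0,0); (2,0,2); (2,2,2)
under PSO → (0,0,0); (0,0,2); (0,2,0); (0,2,2); (2,0,0); (2,0,2); (2,2,0); (2,2,2)
target (2,2,0) ∈ {PSO}

SC:no TSO:no PSO:yes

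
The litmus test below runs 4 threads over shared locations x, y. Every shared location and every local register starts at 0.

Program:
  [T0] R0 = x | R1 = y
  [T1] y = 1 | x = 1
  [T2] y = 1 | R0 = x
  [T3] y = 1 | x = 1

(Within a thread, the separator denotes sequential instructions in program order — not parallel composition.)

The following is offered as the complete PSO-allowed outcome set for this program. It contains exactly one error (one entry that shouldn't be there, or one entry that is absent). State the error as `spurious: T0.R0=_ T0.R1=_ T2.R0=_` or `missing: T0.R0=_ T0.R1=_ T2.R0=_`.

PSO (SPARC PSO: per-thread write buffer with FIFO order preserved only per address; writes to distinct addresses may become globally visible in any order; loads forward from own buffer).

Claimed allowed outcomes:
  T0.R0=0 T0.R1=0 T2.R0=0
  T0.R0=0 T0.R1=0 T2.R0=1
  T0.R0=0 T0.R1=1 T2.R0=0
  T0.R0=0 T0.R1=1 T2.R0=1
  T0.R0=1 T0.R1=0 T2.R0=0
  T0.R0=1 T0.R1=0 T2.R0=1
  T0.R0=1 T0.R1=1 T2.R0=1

missing: T0.R0=1 T0.R1=1 T2.R0=0

outcome vector order: (T0.R0,T0.R1,T2.R0)
under PSO → (0,0,0) (0,0,1) (0,1,0) (0,1,1) (1,0,0) (1,0,1) (1,1,0) (1,1,1)
PSO∖claimed = {(1,1,0)}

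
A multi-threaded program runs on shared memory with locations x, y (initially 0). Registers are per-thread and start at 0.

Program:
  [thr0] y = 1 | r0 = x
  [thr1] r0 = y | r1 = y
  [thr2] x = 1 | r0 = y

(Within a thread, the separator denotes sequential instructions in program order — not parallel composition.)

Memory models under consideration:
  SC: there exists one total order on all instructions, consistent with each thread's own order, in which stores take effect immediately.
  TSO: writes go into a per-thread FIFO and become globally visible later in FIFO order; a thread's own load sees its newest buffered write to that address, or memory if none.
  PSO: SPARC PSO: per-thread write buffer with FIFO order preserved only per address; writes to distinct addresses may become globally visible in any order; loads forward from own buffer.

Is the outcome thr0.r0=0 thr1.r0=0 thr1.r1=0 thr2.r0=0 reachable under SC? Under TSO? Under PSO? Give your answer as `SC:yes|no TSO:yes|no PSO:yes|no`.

outcome vector order: (thr0.r0,thr1.r0,thr1.r1,thr2.r0)
[SC] allowed = {0001 0011 0111 1000 1001 1010 1011 1110 1111}
[TSO] allowed = {0000 0001 0010 0011 0110 0111 1000 1001 1010 1011 1110 1111}
[PSO] allowed = {0000 0001 0010 0011 0110 0111 1000 1001 1010 1011 1110 1111}
target 0000 ∈ {TSO,PSO}

SC:no TSO:yes PSO:yes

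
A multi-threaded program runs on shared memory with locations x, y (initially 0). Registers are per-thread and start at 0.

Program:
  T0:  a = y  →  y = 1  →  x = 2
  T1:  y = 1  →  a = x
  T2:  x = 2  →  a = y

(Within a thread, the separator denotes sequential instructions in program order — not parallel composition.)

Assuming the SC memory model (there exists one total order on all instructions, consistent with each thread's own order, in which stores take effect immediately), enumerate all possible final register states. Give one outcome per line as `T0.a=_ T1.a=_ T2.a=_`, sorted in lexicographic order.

outcome vector order: (T0.a,T1.a,T2.a)
|SC outcomes| = 6

T0.a=0 T1.a=0 T2.a=1
T0.a=0 T1.a=2 T2.a=0
T0.a=0 T1.a=2 T2.a=1
T0.a=1 T1.a=0 T2.a=1
T0.a=1 T1.a=2 T2.a=0
T0.a=1 T1.a=2 T2.a=1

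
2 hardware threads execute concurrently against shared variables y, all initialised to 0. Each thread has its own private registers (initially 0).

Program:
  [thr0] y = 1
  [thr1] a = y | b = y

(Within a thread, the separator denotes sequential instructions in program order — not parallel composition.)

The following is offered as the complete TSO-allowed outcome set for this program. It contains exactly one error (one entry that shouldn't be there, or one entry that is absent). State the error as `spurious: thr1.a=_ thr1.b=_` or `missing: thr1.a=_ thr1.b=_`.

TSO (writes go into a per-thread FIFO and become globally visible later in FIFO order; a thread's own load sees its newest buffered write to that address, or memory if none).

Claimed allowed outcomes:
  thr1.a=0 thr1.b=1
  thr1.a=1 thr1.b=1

outcome vector order: (thr1.a,thr1.b)
under TSO → 00 01 11
TSO∖claimed = {00}

missing: thr1.a=0 thr1.b=0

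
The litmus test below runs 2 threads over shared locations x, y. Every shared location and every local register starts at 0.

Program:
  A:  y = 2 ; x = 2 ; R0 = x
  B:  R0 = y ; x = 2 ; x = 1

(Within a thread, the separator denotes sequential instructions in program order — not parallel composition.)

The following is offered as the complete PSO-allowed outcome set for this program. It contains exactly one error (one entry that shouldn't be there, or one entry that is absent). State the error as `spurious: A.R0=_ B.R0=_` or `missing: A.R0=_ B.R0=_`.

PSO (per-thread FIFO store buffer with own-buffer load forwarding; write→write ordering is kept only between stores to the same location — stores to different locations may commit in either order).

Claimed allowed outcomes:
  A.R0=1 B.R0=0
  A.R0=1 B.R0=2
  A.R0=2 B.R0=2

missing: A.R0=2 B.R0=0

outcome vector order: (A.R0,B.R0)
under PSO → 1/0 1/2 2/0 2/2
PSO∖claimed = {2/0}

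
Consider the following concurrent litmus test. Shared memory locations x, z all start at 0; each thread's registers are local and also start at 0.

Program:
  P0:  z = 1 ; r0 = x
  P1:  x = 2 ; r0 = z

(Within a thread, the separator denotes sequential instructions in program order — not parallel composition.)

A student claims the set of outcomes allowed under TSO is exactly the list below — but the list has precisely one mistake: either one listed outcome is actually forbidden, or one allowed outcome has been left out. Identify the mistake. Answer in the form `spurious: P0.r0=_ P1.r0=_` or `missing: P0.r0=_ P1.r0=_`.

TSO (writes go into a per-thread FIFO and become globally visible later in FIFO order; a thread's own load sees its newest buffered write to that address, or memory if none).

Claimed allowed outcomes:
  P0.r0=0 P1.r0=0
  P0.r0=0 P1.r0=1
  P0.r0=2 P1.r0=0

outcome vector order: (P0.r0,P1.r0)
[TSO] allowed = {00 01 20 21}
TSO∖claimed = {21}

missing: P0.r0=2 P1.r0=1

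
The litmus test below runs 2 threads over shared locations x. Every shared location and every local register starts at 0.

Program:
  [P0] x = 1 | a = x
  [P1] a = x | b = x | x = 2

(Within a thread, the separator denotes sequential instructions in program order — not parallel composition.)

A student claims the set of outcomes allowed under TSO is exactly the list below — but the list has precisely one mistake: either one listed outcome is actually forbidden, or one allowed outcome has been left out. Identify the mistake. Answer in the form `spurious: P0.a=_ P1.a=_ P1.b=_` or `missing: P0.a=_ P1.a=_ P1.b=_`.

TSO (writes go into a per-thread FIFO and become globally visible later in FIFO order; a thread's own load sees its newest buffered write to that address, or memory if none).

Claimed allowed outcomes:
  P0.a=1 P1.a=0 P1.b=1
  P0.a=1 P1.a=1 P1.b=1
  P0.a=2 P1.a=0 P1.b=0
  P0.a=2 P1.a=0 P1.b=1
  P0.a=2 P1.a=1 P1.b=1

outcome vector order: (P0.a,P1.a,P1.b)
TSO (6): (1,0,0) (1,0,1) (1,1,1) (2,0,0) (2,0,1) (2,1,1)
TSO∖claimed = {(1,0,0)}

missing: P0.a=1 P1.a=0 P1.b=0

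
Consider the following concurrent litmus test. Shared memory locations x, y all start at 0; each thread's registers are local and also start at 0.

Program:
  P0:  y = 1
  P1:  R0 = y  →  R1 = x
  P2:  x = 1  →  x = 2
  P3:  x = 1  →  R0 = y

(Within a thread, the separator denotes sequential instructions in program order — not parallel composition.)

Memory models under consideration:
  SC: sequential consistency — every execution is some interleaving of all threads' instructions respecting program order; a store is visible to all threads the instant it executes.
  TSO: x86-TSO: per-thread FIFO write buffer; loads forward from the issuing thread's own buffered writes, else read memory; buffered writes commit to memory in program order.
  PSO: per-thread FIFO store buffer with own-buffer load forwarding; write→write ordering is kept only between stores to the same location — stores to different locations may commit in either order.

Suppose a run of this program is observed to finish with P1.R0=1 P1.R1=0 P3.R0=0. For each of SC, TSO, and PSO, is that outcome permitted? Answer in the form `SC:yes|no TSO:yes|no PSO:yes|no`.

SC:no TSO:yes PSO:yes

outcome vector order: (P1.R0,P1.R1,P3.R0)
[SC] allowed = {000, 001, 010, 011, 020, 021, 101, 110, 111, 120, 121}
[TSO] allowed = {000, 001, 010, 011, 020, 021, 100, 101, 110, 111, 120, 121}
[PSO] allowed = {000, 001, 010, 011, 020, 021, 100, 101, 110, 111, 120, 121}
target 100 ∈ {TSO,PSO}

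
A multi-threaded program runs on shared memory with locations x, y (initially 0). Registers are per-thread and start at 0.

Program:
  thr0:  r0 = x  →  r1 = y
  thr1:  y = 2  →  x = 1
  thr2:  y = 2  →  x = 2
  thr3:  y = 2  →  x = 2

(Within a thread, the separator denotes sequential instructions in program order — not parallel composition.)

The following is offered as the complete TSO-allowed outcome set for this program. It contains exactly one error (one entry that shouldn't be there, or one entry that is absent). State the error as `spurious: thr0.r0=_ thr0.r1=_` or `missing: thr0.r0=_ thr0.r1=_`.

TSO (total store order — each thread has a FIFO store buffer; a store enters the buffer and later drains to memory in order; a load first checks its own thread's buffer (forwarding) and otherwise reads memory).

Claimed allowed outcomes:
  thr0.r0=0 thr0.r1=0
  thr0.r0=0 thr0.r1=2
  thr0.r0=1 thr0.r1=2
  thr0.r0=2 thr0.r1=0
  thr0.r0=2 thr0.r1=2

spurious: thr0.r0=2 thr0.r1=0

outcome vector order: (thr0.r0,thr0.r1)
under TSO → (0,0) (0,2) (1,2) (2,2)
claimed∖TSO = {(2,0)}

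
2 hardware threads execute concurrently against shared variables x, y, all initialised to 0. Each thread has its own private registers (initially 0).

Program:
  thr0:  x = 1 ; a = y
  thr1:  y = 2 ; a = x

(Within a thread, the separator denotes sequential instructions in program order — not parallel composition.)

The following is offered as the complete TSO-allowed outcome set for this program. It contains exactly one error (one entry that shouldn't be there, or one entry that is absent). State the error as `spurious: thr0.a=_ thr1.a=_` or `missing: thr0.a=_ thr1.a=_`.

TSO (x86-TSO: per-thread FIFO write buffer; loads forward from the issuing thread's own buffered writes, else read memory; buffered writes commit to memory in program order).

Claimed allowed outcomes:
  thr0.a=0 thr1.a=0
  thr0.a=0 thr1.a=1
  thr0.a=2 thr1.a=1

outcome vector order: (thr0.a,thr1.a)
TSO: 4 outcomes — {0/0 0/1 2/0 2/1}
TSO∖claimed = {2/0}

missing: thr0.a=2 thr1.a=0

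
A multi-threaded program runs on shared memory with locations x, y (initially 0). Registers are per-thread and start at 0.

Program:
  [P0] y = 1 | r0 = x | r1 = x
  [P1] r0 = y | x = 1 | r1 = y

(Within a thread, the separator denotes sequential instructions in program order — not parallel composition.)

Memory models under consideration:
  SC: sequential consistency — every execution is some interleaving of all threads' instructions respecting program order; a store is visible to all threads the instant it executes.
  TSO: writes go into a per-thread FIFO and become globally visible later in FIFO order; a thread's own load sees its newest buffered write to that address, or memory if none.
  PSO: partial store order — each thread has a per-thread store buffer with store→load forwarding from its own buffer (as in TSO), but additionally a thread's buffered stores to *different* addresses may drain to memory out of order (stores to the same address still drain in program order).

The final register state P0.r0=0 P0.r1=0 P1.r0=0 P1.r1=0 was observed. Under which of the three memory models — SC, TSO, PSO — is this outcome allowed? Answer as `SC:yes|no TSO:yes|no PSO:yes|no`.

SC:no TSO:yes PSO:yes

outcome vector order: (P0.r0,P0.r1,P1.r0,P1.r1)
[SC] allowed = {0001; 0011; 0101; 0111; 1100; 1101; 1111}
[TSO] allowed = {0000; 0001; 0011; 0100; 0101; 0111; 1100; 1101; 1111}
[PSO] allowed = {0000; 0001; 0011; 0100; 0101; 0111; 1100; 1101; 1111}
target 0000 ∈ {TSO,PSO}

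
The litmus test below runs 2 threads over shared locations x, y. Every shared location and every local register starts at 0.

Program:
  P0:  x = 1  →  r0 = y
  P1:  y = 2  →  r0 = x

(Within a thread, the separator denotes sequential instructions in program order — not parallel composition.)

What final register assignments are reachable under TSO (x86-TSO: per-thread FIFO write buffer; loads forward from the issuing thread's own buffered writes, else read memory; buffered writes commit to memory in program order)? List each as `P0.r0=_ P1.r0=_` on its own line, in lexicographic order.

outcome vector order: (P0.r0,P1.r0)
|TSO outcomes| = 4

P0.r0=0 P1.r0=0
P0.r0=0 P1.r0=1
P0.r0=2 P1.r0=0
P0.r0=2 P1.r0=1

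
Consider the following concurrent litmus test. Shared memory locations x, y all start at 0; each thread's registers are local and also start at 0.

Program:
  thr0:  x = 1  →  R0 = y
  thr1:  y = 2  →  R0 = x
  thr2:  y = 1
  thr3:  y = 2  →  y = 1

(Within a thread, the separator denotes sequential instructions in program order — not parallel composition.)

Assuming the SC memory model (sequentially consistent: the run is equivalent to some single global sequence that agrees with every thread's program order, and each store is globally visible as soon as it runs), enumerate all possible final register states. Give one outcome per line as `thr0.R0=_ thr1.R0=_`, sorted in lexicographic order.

outcome vector order: (thr0.R0,thr1.R0)
|SC outcomes| = 5

thr0.R0=0 thr1.R0=1
thr0.R0=1 thr1.R0=0
thr0.R0=1 thr1.R0=1
thr0.R0=2 thr1.R0=0
thr0.R0=2 thr1.R0=1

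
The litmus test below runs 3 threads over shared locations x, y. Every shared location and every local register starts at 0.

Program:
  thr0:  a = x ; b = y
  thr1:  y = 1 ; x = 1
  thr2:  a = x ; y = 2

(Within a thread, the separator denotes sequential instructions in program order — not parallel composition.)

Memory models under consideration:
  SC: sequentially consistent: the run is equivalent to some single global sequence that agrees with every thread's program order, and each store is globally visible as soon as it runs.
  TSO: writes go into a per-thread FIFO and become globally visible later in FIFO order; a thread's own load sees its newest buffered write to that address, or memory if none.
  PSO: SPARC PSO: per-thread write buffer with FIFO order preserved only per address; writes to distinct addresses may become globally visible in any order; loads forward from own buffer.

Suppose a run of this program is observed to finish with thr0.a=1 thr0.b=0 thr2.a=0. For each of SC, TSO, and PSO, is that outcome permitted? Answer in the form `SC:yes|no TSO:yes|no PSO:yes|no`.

outcome vector order: (thr0.a,thr0.b,thr2.a)
[SC] allowed = {000 001 010 011 020 021 110 111 120 121}
[TSO] allowed = {000 001 010 011 020 021 110 111 120 121}
[PSO] allowed = {000 001 010 011 020 021 100 101 110 111 120 121}
target 100 ∈ {PSO}

SC:no TSO:no PSO:yes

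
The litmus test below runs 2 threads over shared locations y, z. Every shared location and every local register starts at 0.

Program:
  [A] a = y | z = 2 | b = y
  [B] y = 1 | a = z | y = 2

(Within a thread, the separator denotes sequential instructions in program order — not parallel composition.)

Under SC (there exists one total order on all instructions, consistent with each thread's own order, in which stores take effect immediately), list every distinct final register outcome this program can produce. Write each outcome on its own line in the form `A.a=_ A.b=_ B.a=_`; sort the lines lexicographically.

A.a=0 A.b=0 B.a=2
A.a=0 A.b=1 B.a=0
A.a=0 A.b=1 B.a=2
A.a=0 A.b=2 B.a=0
A.a=0 A.b=2 B.a=2
A.a=1 A.b=1 B.a=0
A.a=1 A.b=1 B.a=2
A.a=1 A.b=2 B.a=0
A.a=1 A.b=2 B.a=2
A.a=2 A.b=2 B.a=0

outcome vector order: (A.a,A.b,B.a)
|SC outcomes| = 10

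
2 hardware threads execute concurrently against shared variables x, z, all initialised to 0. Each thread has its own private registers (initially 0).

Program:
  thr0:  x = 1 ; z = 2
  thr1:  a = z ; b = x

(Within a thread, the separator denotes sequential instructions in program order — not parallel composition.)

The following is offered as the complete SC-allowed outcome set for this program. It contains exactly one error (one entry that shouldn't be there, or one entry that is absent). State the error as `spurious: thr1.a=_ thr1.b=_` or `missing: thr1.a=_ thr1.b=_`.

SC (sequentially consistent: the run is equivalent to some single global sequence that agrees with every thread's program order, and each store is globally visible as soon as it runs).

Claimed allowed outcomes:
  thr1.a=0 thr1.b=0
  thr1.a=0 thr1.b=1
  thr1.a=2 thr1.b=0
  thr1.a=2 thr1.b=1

outcome vector order: (thr1.a,thr1.b)
SC: 3 outcomes — {00; 01; 21}
claimed∖SC = {20}

spurious: thr1.a=2 thr1.b=0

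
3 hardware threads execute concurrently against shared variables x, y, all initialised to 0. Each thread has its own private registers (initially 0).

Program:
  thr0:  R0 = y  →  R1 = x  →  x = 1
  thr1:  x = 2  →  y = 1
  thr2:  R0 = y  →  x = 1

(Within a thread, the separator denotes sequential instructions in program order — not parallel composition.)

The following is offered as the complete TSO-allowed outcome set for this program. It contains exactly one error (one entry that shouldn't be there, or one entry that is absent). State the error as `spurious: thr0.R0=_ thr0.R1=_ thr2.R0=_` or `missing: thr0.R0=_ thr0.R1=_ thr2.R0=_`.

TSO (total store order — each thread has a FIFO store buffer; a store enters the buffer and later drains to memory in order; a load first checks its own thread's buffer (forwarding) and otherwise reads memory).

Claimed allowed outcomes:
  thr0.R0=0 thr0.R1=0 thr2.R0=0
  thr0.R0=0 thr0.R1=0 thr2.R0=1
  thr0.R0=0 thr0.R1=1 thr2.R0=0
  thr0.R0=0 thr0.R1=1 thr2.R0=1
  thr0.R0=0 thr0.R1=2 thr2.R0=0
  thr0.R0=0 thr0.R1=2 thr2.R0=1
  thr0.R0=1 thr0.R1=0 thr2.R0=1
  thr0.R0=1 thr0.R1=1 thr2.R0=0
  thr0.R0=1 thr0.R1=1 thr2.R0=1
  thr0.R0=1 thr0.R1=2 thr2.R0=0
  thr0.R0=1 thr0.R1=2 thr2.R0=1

spurious: thr0.R0=1 thr0.R1=0 thr2.R0=1

outcome vector order: (thr0.R0,thr0.R1,thr2.R0)
[TSO] allowed = {0/0/0, 0/0/1, 0/1/0, 0/1/1, 0/2/0, 0/2/1, 1/1/0, 1/1/1, 1/2/0, 1/2/1}
claimed∖TSO = {1/0/1}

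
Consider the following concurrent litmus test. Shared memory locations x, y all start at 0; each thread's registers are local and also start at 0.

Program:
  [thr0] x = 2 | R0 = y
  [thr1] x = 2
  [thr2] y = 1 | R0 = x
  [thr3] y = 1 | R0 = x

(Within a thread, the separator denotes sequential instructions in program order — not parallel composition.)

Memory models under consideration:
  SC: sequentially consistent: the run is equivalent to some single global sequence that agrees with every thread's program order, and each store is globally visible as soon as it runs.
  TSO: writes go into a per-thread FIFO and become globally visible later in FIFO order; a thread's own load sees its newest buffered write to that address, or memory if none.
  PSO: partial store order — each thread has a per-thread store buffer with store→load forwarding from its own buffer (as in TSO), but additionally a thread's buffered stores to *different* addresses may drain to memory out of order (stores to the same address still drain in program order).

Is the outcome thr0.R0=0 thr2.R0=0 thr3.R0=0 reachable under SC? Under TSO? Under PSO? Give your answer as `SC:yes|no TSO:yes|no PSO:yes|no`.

SC:no TSO:yes PSO:yes

outcome vector order: (thr0.R0,thr2.R0,thr3.R0)
SC (5): 022 100 102 120 122
TSO (8): 000 002 020 022 100 102 120 122
PSO (8): 000 002 020 022 100 102 120 122
target 000 ∈ {TSO,PSO}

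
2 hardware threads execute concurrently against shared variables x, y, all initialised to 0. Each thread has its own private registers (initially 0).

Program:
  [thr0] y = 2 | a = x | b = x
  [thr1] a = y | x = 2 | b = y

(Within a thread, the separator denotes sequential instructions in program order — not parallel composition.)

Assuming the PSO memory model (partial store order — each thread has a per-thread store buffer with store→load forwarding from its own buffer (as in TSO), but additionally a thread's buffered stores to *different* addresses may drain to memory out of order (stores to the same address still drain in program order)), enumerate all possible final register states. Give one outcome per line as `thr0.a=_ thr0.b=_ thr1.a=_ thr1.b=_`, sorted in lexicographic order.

outcome vector order: (thr0.a,thr0.b,thr1.a,thr1.b)
|PSO outcomes| = 9

thr0.a=0 thr0.b=0 thr1.a=0 thr1.b=0
thr0.a=0 thr0.b=0 thr1.a=0 thr1.b=2
thr0.a=0 thr0.b=0 thr1.a=2 thr1.b=2
thr0.a=0 thr0.b=2 thr1.a=0 thr1.b=0
thr0.a=0 thr0.b=2 thr1.a=0 thr1.b=2
thr0.a=0 thr0.b=2 thr1.a=2 thr1.b=2
thr0.a=2 thr0.b=2 thr1.a=0 thr1.b=0
thr0.a=2 thr0.b=2 thr1.a=0 thr1.b=2
thr0.a=2 thr0.b=2 thr1.a=2 thr1.b=2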